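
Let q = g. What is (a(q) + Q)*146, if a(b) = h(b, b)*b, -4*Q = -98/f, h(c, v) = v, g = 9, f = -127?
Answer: 1498325/127 ≈ 11798.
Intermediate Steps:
q = 9
Q = -49/254 (Q = -(-49)/(2*(-127)) = -(-49)*(-1)/(2*127) = -1/4*98/127 = -49/254 ≈ -0.19291)
a(b) = b**2 (a(b) = b*b = b**2)
(a(q) + Q)*146 = (9**2 - 49/254)*146 = (81 - 49/254)*146 = (20525/254)*146 = 1498325/127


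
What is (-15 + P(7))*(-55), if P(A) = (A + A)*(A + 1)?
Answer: -5335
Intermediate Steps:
P(A) = 2*A*(1 + A) (P(A) = (2*A)*(1 + A) = 2*A*(1 + A))
(-15 + P(7))*(-55) = (-15 + 2*7*(1 + 7))*(-55) = (-15 + 2*7*8)*(-55) = (-15 + 112)*(-55) = 97*(-55) = -5335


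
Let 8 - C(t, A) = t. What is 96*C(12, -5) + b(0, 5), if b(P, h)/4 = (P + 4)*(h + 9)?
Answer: -160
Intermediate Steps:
b(P, h) = 4*(4 + P)*(9 + h) (b(P, h) = 4*((P + 4)*(h + 9)) = 4*((4 + P)*(9 + h)) = 4*(4 + P)*(9 + h))
C(t, A) = 8 - t
96*C(12, -5) + b(0, 5) = 96*(8 - 1*12) + (144 + 16*5 + 36*0 + 4*0*5) = 96*(8 - 12) + (144 + 80 + 0 + 0) = 96*(-4) + 224 = -384 + 224 = -160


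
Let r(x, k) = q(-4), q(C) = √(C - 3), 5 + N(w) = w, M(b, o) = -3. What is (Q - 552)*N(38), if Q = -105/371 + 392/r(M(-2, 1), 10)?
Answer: -965943/53 - 1848*I*√7 ≈ -18225.0 - 4889.4*I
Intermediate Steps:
N(w) = -5 + w
q(C) = √(-3 + C)
r(x, k) = I*√7 (r(x, k) = √(-3 - 4) = √(-7) = I*√7)
Q = -15/53 - 56*I*√7 (Q = -105/371 + 392/((I*√7)) = -105*1/371 + 392*(-I*√7/7) = -15/53 - 56*I*√7 ≈ -0.28302 - 148.16*I)
(Q - 552)*N(38) = ((-15/53 - 56*I*√7) - 552)*(-5 + 38) = (-29271/53 - 56*I*√7)*33 = -965943/53 - 1848*I*√7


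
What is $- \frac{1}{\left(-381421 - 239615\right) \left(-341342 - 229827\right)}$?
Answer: $- \frac{1}{354716511084} \approx -2.8192 \cdot 10^{-12}$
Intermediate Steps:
$- \frac{1}{\left(-381421 - 239615\right) \left(-341342 - 229827\right)} = - \frac{1}{\left(-381421 - 239615\right) \left(-571169\right)} = - \frac{1}{\left(-621036\right) \left(-571169\right)} = - \frac{1}{354716511084}$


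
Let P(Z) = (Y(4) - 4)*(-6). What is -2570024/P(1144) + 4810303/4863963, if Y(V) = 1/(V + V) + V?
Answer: 5555780112373/1621321 ≈ 3.4267e+6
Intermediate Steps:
Y(V) = V + 1/(2*V) (Y(V) = 1/(2*V) + V = V + 1/(2*V))
P(Z) = -¾ (P(Z) = ((4 + (½)/4) - 4)*(-6) = ((4 + (½)*(¼)) - 4)*(-6) = ((4 + ⅛) - 4)*(-6) = (33/8 - 4)*(-6) = (⅛)*(-6) = -¾)
-2570024/P(1144) + 4810303/4863963 = -2570024/(-¾) + 4810303/4863963 = -2570024*(-4/3) + 4810303*(1/4863963) = 10280096/3 + 4810303/4863963 = 5555780112373/1621321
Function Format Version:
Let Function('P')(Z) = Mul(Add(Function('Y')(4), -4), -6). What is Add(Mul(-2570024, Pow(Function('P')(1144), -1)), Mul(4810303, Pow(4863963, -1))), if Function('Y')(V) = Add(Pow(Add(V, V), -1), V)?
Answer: Rational(5555780112373, 1621321) ≈ 3.4267e+6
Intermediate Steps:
Function('Y')(V) = Add(V, Mul(Rational(1, 2), Pow(V, -1))) (Function('Y')(V) = Add(Pow(Mul(2, V), -1), V) = Add(Mul(Rational(1, 2), Pow(V, -1)), V) = Add(V, Mul(Rational(1, 2), Pow(V, -1))))
Function('P')(Z) = Rational(-3, 4) (Function('P')(Z) = Mul(Add(Add(4, Mul(Rational(1, 2), Pow(4, -1))), -4), -6) = Mul(Add(Add(4, Mul(Rational(1, 2), Rational(1, 4))), -4), -6) = Mul(Add(Add(4, Rational(1, 8)), -4), -6) = Mul(Add(Rational(33, 8), -4), -6) = Mul(Rational(1, 8), -6) = Rational(-3, 4))
Add(Mul(-2570024, Pow(Function('P')(1144), -1)), Mul(4810303, Pow(4863963, -1))) = Add(Mul(-2570024, Pow(Rational(-3, 4), -1)), Mul(4810303, Pow(4863963, -1))) = Add(Mul(-2570024, Rational(-4, 3)), Mul(4810303, Rational(1, 4863963))) = Add(Rational(10280096, 3), Rational(4810303, 4863963)) = Rational(5555780112373, 1621321)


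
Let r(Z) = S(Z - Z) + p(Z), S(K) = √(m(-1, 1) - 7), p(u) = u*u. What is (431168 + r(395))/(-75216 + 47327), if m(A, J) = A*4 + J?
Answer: -587193/27889 - I*√10/27889 ≈ -21.055 - 0.00011339*I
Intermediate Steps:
m(A, J) = J + 4*A (m(A, J) = 4*A + J = J + 4*A)
p(u) = u²
S(K) = I*√10 (S(K) = √((1 + 4*(-1)) - 7) = √((1 - 4) - 7) = √(-3 - 7) = √(-10) = I*√10)
r(Z) = Z² + I*√10 (r(Z) = I*√10 + Z² = Z² + I*√10)
(431168 + r(395))/(-75216 + 47327) = (431168 + (395² + I*√10))/(-75216 + 47327) = (431168 + (156025 + I*√10))/(-27889) = (587193 + I*√10)*(-1/27889) = -587193/27889 - I*√10/27889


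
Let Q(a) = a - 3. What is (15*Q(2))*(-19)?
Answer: 285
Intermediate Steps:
Q(a) = -3 + a
(15*Q(2))*(-19) = (15*(-3 + 2))*(-19) = (15*(-1))*(-19) = -15*(-19) = 285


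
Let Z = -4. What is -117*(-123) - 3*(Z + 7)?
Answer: 14382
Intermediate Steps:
-117*(-123) - 3*(Z + 7) = -117*(-123) - 3*(-4 + 7) = 14391 - 3*3 = 14391 - 9 = 14382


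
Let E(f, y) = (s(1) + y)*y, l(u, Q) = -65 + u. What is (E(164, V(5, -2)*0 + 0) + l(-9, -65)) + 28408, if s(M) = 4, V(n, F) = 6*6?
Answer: 28334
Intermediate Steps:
V(n, F) = 36
E(f, y) = y*(4 + y) (E(f, y) = (4 + y)*y = y*(4 + y))
(E(164, V(5, -2)*0 + 0) + l(-9, -65)) + 28408 = ((36*0 + 0)*(4 + (36*0 + 0)) + (-65 - 9)) + 28408 = ((0 + 0)*(4 + (0 + 0)) - 74) + 28408 = (0*(4 + 0) - 74) + 28408 = (0*4 - 74) + 28408 = (0 - 74) + 28408 = -74 + 28408 = 28334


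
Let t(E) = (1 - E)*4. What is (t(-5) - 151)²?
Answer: 16129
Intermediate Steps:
t(E) = 4 - 4*E
(t(-5) - 151)² = ((4 - 4*(-5)) - 151)² = ((4 + 20) - 151)² = (24 - 151)² = (-127)² = 16129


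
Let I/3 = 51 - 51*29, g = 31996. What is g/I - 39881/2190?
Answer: -20076787/781830 ≈ -25.679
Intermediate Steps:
I = -4284 (I = 3*(51 - 51*29) = 3*(51 - 1479) = 3*(-1428) = -4284)
g/I - 39881/2190 = 31996/(-4284) - 39881/2190 = 31996*(-1/4284) - 39881*1/2190 = -7999/1071 - 39881/2190 = -20076787/781830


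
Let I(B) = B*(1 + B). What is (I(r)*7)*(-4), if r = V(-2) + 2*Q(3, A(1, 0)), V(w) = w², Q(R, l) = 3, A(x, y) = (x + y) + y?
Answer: -3080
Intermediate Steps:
A(x, y) = x + 2*y
r = 10 (r = (-2)² + 2*3 = 4 + 6 = 10)
(I(r)*7)*(-4) = ((10*(1 + 10))*7)*(-4) = ((10*11)*7)*(-4) = (110*7)*(-4) = 770*(-4) = -3080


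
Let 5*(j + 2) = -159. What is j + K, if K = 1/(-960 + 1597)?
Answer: -107648/3185 ≈ -33.798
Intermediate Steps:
j = -169/5 (j = -2 + (1/5)*(-159) = -2 - 159/5 = -169/5 ≈ -33.800)
K = 1/637 ≈ 0.0015699
j + K = -169/5 + 1/637 = -107648/3185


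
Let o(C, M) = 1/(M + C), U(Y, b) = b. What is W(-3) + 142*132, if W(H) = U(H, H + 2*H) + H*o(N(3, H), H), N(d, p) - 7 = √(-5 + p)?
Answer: 37469/2 + I*√2/4 ≈ 18735.0 + 0.35355*I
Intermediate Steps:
N(d, p) = 7 + √(-5 + p)
o(C, M) = 1/(C + M)
W(H) = 3*H + H/(7 + H + √(-5 + H)) (W(H) = (H + 2*H) + H/((7 + √(-5 + H)) + H) = 3*H + H/(7 + H + √(-5 + H)))
W(-3) + 142*132 = (3*(-3) - 3/(7 - 3 + √(-5 - 3))) + 142*132 = (-9 - 3/(7 - 3 + √(-8))) + 18744 = (-9 - 3/(7 - 3 + 2*I*√2)) + 18744 = (-9 - 3/(4 + 2*I*√2)) + 18744 = 18735 - 3/(4 + 2*I*√2)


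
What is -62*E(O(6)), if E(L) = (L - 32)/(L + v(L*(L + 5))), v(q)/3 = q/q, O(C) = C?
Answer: 1612/9 ≈ 179.11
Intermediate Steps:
v(q) = 3 (v(q) = 3*(q/q) = 3*1 = 3)
E(L) = (-32 + L)/(3 + L) (E(L) = (L - 32)/(L + 3) = (-32 + L)/(3 + L))
-62*E(O(6)) = -62*(-32 + 6)/(3 + 6) = -62*(-26)/9 = -62*(-26/9) = 1612/9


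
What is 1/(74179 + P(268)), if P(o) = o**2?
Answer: 1/146003 ≈ 6.8492e-6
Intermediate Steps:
1/(74179 + P(268)) = 1/(74179 + 268**2) = 1/(74179 + 71824) = 1/146003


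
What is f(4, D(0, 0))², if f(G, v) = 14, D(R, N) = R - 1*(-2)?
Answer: 196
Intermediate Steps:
D(R, N) = 2 + R (D(R, N) = R + 2 = 2 + R)
f(4, D(0, 0))² = 14² = 196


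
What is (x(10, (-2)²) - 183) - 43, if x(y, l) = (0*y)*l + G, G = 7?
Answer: -219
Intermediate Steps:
x(y, l) = 7 (x(y, l) = (0*y)*l + 7 = 0*l + 7 = 0 + 7 = 7)
(x(10, (-2)²) - 183) - 43 = (7 - 183) - 43 = -176 - 43 = -219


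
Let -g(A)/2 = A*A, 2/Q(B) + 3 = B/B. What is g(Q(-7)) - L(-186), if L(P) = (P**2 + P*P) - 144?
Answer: -69050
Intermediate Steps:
Q(B) = -1 (Q(B) = 2/(-3 + B/B) = 2/(-3 + 1) = 2/(-2) = 2*(-1/2) = -1)
L(P) = -144 + 2*P**2 (L(P) = (P**2 + P**2) - 144 = 2*P**2 - 144 = -144 + 2*P**2)
g(A) = -2*A**2 (g(A) = -2*A*A = -2*A**2)
g(Q(-7)) - L(-186) = -2*(-1)**2 - (-144 + 2*(-186)**2) = -2*1 - (-144 + 2*34596) = -2 - (-144 + 69192) = -2 - 1*69048 = -2 - 69048 = -69050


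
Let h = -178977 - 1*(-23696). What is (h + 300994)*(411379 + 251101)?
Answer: 96531948240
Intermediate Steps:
h = -155281 (h = -178977 + 23696 = -155281)
(h + 300994)*(411379 + 251101) = (-155281 + 300994)*(411379 + 251101) = 145713*662480 = 96531948240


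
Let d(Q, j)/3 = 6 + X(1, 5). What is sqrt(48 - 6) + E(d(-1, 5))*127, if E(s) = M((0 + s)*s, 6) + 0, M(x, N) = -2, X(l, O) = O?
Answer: -254 + sqrt(42) ≈ -247.52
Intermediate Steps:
d(Q, j) = 33 (d(Q, j) = 3*(6 + 5) = 3*11 = 33)
E(s) = -2 (E(s) = -2 + 0 = -2)
sqrt(48 - 6) + E(d(-1, 5))*127 = sqrt(48 - 6) - 2*127 = sqrt(42) - 254 = -254 + sqrt(42)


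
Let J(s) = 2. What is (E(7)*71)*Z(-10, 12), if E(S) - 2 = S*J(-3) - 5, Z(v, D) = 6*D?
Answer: 56232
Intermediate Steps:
E(S) = -3 + 2*S (E(S) = 2 + (S*2 - 5) = 2 + (2*S - 5) = 2 + (-5 + 2*S) = -3 + 2*S)
(E(7)*71)*Z(-10, 12) = ((-3 + 2*7)*71)*(6*12) = ((-3 + 14)*71)*72 = (11*71)*72 = 781*72 = 56232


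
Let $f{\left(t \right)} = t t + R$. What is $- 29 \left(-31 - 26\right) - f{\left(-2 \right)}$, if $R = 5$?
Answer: $1644$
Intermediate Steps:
$f{\left(t \right)} = 5 + t^{2}$ ($f{\left(t \right)} = t t + 5 = t^{2} + 5 = 5 + t^{2}$)
$- 29 \left(-31 - 26\right) - f{\left(-2 \right)} = - 29 \left(-31 - 26\right) - \left(5 + \left(-2\right)^{2}\right) = \left(-29\right) \left(-57\right) - \left(5 + 4\right) = 1653 - 9 = 1644$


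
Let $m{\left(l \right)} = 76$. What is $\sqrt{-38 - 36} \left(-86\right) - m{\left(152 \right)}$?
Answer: $-76 - 86 i \sqrt{74} \approx -76.0 - 739.8 i$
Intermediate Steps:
$\sqrt{-38 - 36} \left(-86\right) - m{\left(152 \right)} = \sqrt{-38 - 36} \left(-86\right) - 76 = \sqrt{-74} \left(-86\right) - 76 = i \sqrt{74} \left(-86\right) - 76 = - 86 i \sqrt{74} - 76 = -76 - 86 i \sqrt{74}$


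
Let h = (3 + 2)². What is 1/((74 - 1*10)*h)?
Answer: 1/1600 ≈ 0.00062500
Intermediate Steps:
h = 25 (h = 5² = 25)
1/((74 - 1*10)*h) = 1/((74 - 1*10)*25) = 1/((74 - 10)*25) = 1/(64*25) = 1/1600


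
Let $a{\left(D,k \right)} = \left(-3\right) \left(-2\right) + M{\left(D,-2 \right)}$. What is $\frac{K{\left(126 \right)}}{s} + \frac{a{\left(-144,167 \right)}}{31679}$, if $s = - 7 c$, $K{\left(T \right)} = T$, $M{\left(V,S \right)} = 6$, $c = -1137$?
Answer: $\frac{194622}{12006341} \approx 0.01621$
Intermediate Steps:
$s = 7959$ ($s = \left(-7\right) \left(-1137\right) = 7959$)
$a{\left(D,k \right)} = 12$ ($a{\left(D,k \right)} = \left(-3\right) \left(-2\right) + 6 = 6 + 6 = 12$)
$\frac{K{\left(126 \right)}}{s} + \frac{a{\left(-144,167 \right)}}{31679} = \frac{126}{7959} + \frac{12}{31679} = 126 \cdot \frac{1}{7959} + 12 \cdot \frac{1}{31679} = \frac{6}{379} + \frac{12}{31679} = \frac{194622}{12006341}$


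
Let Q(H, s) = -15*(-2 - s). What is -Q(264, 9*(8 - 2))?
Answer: -840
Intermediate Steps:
Q(H, s) = 30 + 15*s
-Q(264, 9*(8 - 2)) = -(30 + 15*(9*(8 - 2))) = -(30 + 15*(9*6)) = -(30 + 15*54) = -(30 + 810) = -1*840 = -840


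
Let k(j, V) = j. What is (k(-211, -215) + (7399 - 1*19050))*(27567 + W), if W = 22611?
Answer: -595211436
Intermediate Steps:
(k(-211, -215) + (7399 - 1*19050))*(27567 + W) = (-211 + (7399 - 1*19050))*(27567 + 22611) = (-211 + (7399 - 19050))*50178 = (-211 - 11651)*50178 = -11862*50178 = -595211436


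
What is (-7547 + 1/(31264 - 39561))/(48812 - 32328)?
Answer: -15654365/34191937 ≈ -0.45784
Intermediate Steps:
(-7547 + 1/(31264 - 39561))/(48812 - 32328) = (-7547 + 1/(-8297))/16484 = (-7547 - 1/8297)*(1/16484) = -62617460/8297*1/16484 = -15654365/34191937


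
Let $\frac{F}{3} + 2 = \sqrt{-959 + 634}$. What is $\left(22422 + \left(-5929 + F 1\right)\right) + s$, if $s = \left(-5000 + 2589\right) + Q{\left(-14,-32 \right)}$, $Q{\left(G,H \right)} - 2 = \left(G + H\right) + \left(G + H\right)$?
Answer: $13986 + 15 i \sqrt{13} \approx 13986.0 + 54.083 i$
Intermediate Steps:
$F = -6 + 15 i \sqrt{13}$ ($F = -6 + 3 \sqrt{-959 + 634} = -6 + 3 \sqrt{-325} = -6 + 3 \cdot 5 i \sqrt{13} = -6 + 15 i \sqrt{13} \approx -6.0 + 54.083 i$)
$Q{\left(G,H \right)} = 2 + 2 G + 2 H$ ($Q{\left(G,H \right)} = 2 + \left(\left(G + H\right) + \left(G + H\right)\right) = 2 + \left(2 G + 2 H\right) = 2 + 2 G + 2 H$)
$s = -2501$ ($s = \left(-5000 + 2589\right) + \left(2 + 2 \left(-14\right) + 2 \left(-32\right)\right) = -2411 - 90 = -2501$)
$\left(22422 + \left(-5929 + F 1\right)\right) + s = \left(22422 - \left(5929 - \left(-6 + 15 i \sqrt{13}\right) 1\right)\right) - 2501 = \left(22422 - \left(5935 - 15 i \sqrt{13}\right)\right) - 2501 = \left(16487 + 15 i \sqrt{13}\right) - 2501 = 13986 + 15 i \sqrt{13}$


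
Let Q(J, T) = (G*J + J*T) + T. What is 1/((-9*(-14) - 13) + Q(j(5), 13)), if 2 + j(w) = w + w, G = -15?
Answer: 1/110 ≈ 0.0090909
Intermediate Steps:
j(w) = -2 + 2*w (j(w) = -2 + (w + w) = -2 + 2*w)
Q(J, T) = T - 15*J + J*T (Q(J, T) = (-15*J + J*T) + T = T - 15*J + J*T)
1/((-9*(-14) - 13) + Q(j(5), 13)) = 1/((-9*(-14) - 13) + (13 - 15*(-2 + 2*5) + (-2 + 2*5)*13)) = 1/((126 - 13) + (13 - 15*(-2 + 10) + (-2 + 10)*13)) = 1/(113 + (13 - 15*8 + 8*13)) = 1/(113 + (13 - 120 + 104)) = 1/(113 - 3) = 1/110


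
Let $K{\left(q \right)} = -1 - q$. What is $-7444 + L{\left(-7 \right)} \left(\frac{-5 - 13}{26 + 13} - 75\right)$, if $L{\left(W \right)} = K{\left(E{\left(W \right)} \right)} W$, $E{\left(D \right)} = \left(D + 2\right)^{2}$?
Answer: $-21178$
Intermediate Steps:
$E{\left(D \right)} = \left(2 + D\right)^{2}$
$L{\left(W \right)} = W \left(-1 - \left(2 + W\right)^{2}\right)$ ($L{\left(W \right)} = \left(-1 - \left(2 + W\right)^{2}\right) W = W \left(-1 - \left(2 + W\right)^{2}\right)$)
$-7444 + L{\left(-7 \right)} \left(\frac{-5 - 13}{26 + 13} - 75\right) = -7444 + \left(-1\right) \left(-7\right) \left(1 + \left(2 - 7\right)^{2}\right) \left(\frac{-5 - 13}{26 + 13} - 75\right) = -7444 + \left(-1\right) \left(-7\right) \left(1 + \left(-5\right)^{2}\right) \left(- \frac{18}{39} - 75\right) = -7444 + \left(-1\right) \left(-7\right) \left(1 + 25\right) \left(\left(-18\right) \frac{1}{39} - 75\right) = -7444 + \left(-1\right) \left(-7\right) 26 \left(- \frac{6}{13} - 75\right) = -7444 + 182 \left(- \frac{981}{13}\right) = -7444 - 13734 = -21178$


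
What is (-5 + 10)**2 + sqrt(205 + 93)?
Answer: 25 + sqrt(298) ≈ 42.263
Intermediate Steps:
(-5 + 10)**2 + sqrt(205 + 93) = 5**2 + sqrt(298) = 25 + sqrt(298)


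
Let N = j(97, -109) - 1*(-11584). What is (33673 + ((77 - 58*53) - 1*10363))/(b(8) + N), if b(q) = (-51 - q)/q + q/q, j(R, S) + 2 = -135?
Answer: 162504/91525 ≈ 1.7755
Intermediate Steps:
j(R, S) = -137 (j(R, S) = -2 - 135 = -137)
b(q) = 1 + (-51 - q)/q (b(q) = (-51 - q)/q + 1 = 1 + (-51 - q)/q)
N = 11447 (N = -137 - 1*(-11584) = -137 + 11584 = 11447)
(33673 + ((77 - 58*53) - 1*10363))/(b(8) + N) = (33673 + ((77 - 58*53) - 1*10363))/(-51/8 + 11447) = (33673 + ((77 - 3074) - 10363))/(-51*⅛ + 11447) = (33673 + (-2997 - 10363))/(-51/8 + 11447) = (33673 - 13360)/(91525/8) = 20313*(8/91525) = 162504/91525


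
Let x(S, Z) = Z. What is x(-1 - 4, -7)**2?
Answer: 49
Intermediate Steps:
x(-1 - 4, -7)**2 = (-7)**2 = 49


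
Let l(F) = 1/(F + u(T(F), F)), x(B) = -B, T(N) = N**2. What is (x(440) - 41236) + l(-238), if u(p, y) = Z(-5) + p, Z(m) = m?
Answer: -2350568075/56401 ≈ -41676.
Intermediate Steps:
u(p, y) = -5 + p
l(F) = 1/(-5 + F + F**2) (l(F) = 1/(F + (-5 + F**2)) = 1/(-5 + F + F**2))
(x(440) - 41236) + l(-238) = (-1*440 - 41236) + 1/(-5 - 238 + (-238)**2) = (-440 - 41236) + 1/(-5 - 238 + 56644) = -41676 + 1/56401 = -2350568075/56401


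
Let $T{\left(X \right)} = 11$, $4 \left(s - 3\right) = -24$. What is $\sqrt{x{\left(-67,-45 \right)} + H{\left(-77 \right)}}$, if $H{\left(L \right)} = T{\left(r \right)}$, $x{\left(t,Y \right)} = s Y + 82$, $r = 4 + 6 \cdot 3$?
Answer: $2 \sqrt{57} \approx 15.1$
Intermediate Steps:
$s = -3$ ($s = 3 + \frac{1}{4} \left(-24\right) = 3 - 6 = -3$)
$r = 22$ ($r = 4 + 18 = 22$)
$x{\left(t,Y \right)} = 82 - 3 Y$ ($x{\left(t,Y \right)} = - 3 Y + 82 = 82 - 3 Y$)
$H{\left(L \right)} = 11$
$\sqrt{x{\left(-67,-45 \right)} + H{\left(-77 \right)}} = \sqrt{\left(82 - -135\right) + 11} = \sqrt{\left(82 + 135\right) + 11} = \sqrt{217 + 11} = \sqrt{228} = 2 \sqrt{57}$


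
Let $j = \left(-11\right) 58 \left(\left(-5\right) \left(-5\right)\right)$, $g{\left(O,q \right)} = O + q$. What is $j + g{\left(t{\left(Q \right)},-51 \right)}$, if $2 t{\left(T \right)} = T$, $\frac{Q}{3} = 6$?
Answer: $-15992$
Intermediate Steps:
$Q = 18$ ($Q = 3 \cdot 6 = 18$)
$t{\left(T \right)} = \frac{T}{2}$
$j = -15950$ ($j = \left(-638\right) 25 = -15950$)
$j + g{\left(t{\left(Q \right)},-51 \right)} = -15950 + \left(\frac{1}{2} \cdot 18 - 51\right) = -15950 + \left(9 - 51\right) = -15950 - 42 = -15992$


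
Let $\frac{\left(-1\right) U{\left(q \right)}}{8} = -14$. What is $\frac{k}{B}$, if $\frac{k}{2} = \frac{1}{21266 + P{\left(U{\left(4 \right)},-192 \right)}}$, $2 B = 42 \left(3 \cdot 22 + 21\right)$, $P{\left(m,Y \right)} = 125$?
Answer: $\frac{2}{39081357} \approx 5.1175 \cdot 10^{-8}$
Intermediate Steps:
$U{\left(q \right)} = 112$ ($U{\left(q \right)} = \left(-8\right) \left(-14\right) = 112$)
$B = 1827$ ($B = \frac{42 \left(3 \cdot 22 + 21\right)}{2} = \frac{42 \left(66 + 21\right)}{2} = \frac{42 \cdot 87}{2} = \frac{1}{2} \cdot 3654 = 1827$)
$k = \frac{2}{21391}$ ($k = \frac{2}{21266 + 125} = \frac{2}{21391} \approx 9.3497 \cdot 10^{-5}$)
$\frac{k}{B} = \frac{2}{21391 \cdot 1827} = \frac{2}{21391} \cdot \frac{1}{1827} = \frac{2}{39081357}$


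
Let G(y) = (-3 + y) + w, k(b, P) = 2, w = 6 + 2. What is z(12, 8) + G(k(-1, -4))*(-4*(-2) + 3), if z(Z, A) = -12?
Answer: 65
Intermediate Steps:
w = 8
G(y) = 5 + y (G(y) = (-3 + y) + 8 = 5 + y)
z(12, 8) + G(k(-1, -4))*(-4*(-2) + 3) = -12 + (5 + 2)*(-4*(-2) + 3) = -12 + 7*(8 + 3) = -12 + 7*11 = -12 + 77 = 65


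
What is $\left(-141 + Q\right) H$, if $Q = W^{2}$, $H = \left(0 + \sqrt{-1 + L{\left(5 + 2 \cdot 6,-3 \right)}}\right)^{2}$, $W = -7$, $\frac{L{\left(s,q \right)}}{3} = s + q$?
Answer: $-3772$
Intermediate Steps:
$L{\left(s,q \right)} = 3 q + 3 s$ ($L{\left(s,q \right)} = 3 \left(s + q\right) = 3 \left(q + s\right) = 3 q + 3 s$)
$H = 41$ ($H = \left(0 + \sqrt{-1 + \left(3 \left(-3\right) + 3 \left(5 + 2 \cdot 6\right)\right)}\right)^{2} = \left(0 + \sqrt{-1 - \left(9 - 3 \left(5 + 12\right)\right)}\right)^{2} = \left(0 + \sqrt{-1 + \left(-9 + 3 \cdot 17\right)}\right)^{2} = \left(0 + \sqrt{-1 + \left(-9 + 51\right)}\right)^{2} = \left(0 + \sqrt{-1 + 42}\right)^{2} = \left(0 + \sqrt{41}\right)^{2} = \left(\sqrt{41}\right)^{2} = 41$)
$Q = 49$ ($Q = \left(-7\right)^{2} = 49$)
$\left(-141 + Q\right) H = \left(-141 + 49\right) 41 = \left(-92\right) 41 = -3772$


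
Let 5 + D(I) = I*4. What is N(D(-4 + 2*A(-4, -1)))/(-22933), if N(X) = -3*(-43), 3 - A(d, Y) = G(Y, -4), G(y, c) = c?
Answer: -129/22933 ≈ -0.0056251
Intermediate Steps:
A(d, Y) = 7 (A(d, Y) = 3 - 1*(-4) = 3 + 4 = 7)
D(I) = -5 + 4*I (D(I) = -5 + I*4 = -5 + 4*I)
N(X) = 129
N(D(-4 + 2*A(-4, -1)))/(-22933) = 129/(-22933) = 129*(-1/22933) = -129/22933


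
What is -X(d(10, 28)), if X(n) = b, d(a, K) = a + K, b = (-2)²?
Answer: -4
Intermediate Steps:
b = 4
d(a, K) = K + a
X(n) = 4
-X(d(10, 28)) = -1*4 = -4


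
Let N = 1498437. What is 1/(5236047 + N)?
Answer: 1/6734484 ≈ 1.4849e-7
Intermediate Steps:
1/(5236047 + N) = 1/(5236047 + 1498437) = 1/6734484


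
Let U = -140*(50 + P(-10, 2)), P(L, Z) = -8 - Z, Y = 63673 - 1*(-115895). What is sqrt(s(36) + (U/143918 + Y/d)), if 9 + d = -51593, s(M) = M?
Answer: 2*sqrt(27990825661540165703)/1856614159 ≈ 5.6992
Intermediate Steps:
Y = 179568 (Y = 63673 + 115895 = 179568)
d = -51602 (d = -9 - 51593 = -51602)
U = -5600 (U = -140*(50 + (-8 - 1*2)) = -140*(50 + (-8 - 2)) = -140*(50 - 10) = -140*40 = -5600)
sqrt(s(36) + (U/143918 + Y/d)) = sqrt(36 + (-5600/143918 + 179568/(-51602))) = sqrt(36 + (-5600*1/143918 + 179568*(-1/51602))) = sqrt(36 + (-2800/71959 - 89784/25801)) = sqrt(36 - 6533009656/1856614159) = sqrt(60305100068/1856614159) = 2*sqrt(27990825661540165703)/1856614159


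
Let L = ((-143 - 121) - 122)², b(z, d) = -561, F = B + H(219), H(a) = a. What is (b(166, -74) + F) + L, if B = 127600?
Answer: 276254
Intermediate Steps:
F = 127819 (F = 127600 + 219 = 127819)
L = 148996 (L = (-264 - 122)² = (-386)² = 148996)
(b(166, -74) + F) + L = (-561 + 127819) + 148996 = 127258 + 148996 = 276254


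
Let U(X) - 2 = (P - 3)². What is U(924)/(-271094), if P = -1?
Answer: -9/135547 ≈ -6.6398e-5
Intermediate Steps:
U(X) = 18 (U(X) = 2 + (-1 - 3)² = 2 + (-4)² = 2 + 16 = 18)
U(924)/(-271094) = 18/(-271094) = 18*(-1/271094) = -9/135547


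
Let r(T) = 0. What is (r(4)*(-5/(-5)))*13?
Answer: 0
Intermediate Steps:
(r(4)*(-5/(-5)))*13 = (0*(-5/(-5)))*13 = (0*(-⅕*(-5)))*13 = (0*1)*13 = 0*13 = 0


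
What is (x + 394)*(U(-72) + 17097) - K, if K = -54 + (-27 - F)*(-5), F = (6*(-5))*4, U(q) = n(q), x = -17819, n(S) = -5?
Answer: -297827581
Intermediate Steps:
U(q) = -5
F = -120 (F = -30*4 = -120)
K = -519 (K = -54 + (-27 - 1*(-120))*(-5) = -54 + (-27 + 120)*(-5) = -54 + 93*(-5) = -54 - 465 = -519)
(x + 394)*(U(-72) + 17097) - K = (-17819 + 394)*(-5 + 17097) - 1*(-519) = -17425*17092 + 519 = -297828100 + 519 = -297827581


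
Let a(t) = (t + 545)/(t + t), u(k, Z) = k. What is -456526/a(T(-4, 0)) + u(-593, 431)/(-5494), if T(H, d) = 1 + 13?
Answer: -70227976145/3071146 ≈ -22867.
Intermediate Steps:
T(H, d) = 14
a(t) = (545 + t)/(2*t) (a(t) = (545 + t)/((2*t)) = (545 + t)*(1/(2*t)) = (545 + t)/(2*t))
-456526/a(T(-4, 0)) + u(-593, 431)/(-5494) = -456526*28/(545 + 14) - 593/(-5494) = -456526/((1/2)*(1/14)*559) - 593*(-1/5494) = -456526/559/28 + 593/5494 = -456526*28/559 + 593/5494 = -12782728/559 + 593/5494 = -70227976145/3071146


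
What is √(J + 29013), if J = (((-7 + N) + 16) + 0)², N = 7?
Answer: √29269 ≈ 171.08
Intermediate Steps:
J = 256 (J = (((-7 + 7) + 16) + 0)² = ((0 + 16) + 0)² = (16 + 0)² = 16² = 256)
√(J + 29013) = √(256 + 29013) = √29269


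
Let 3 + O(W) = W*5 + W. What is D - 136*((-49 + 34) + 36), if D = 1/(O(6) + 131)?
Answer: -468383/164 ≈ -2856.0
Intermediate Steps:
O(W) = -3 + 6*W (O(W) = -3 + (W*5 + W) = -3 + (5*W + W) = -3 + 6*W)
D = 1/164 (D = 1/((-3 + 6*6) + 131) = 1/((-3 + 36) + 131) = 1/(33 + 131) = 1/164 ≈ 0.0060976)
D - 136*((-49 + 34) + 36) = 1/164 - 136*((-49 + 34) + 36) = 1/164 - 136*(-15 + 36) = 1/164 - 136*21 = 1/164 - 2856 = -468383/164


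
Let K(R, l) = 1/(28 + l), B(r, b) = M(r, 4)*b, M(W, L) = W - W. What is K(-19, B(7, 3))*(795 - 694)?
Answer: 101/28 ≈ 3.6071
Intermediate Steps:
M(W, L) = 0
B(r, b) = 0 (B(r, b) = 0*b = 0)
K(-19, B(7, 3))*(795 - 694) = (795 - 694)/(28 + 0) = 101/28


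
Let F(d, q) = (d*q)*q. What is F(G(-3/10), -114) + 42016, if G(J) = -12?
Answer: -113936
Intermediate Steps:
F(d, q) = d*q**2
F(G(-3/10), -114) + 42016 = -12*(-114)**2 + 42016 = -12*12996 + 42016 = -155952 + 42016 = -113936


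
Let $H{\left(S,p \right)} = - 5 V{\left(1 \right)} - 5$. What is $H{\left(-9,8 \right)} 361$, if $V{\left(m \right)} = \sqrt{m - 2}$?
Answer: $-1805 - 1805 i \approx -1805.0 - 1805.0 i$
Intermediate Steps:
$V{\left(m \right)} = \sqrt{-2 + m}$
$H{\left(S,p \right)} = -5 - 5 i$ ($H{\left(S,p \right)} = - 5 \sqrt{-2 + 1} - 5 = - 5 \sqrt{-1} - 5 = - 5 i - 5 = -5 - 5 i$)
$H{\left(-9,8 \right)} 361 = \left(-5 - 5 i\right) 361 = -1805 - 1805 i$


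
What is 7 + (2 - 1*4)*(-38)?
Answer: 83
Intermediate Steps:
7 + (2 - 1*4)*(-38) = 7 + (2 - 4)*(-38) = 7 - 2*(-38) = 7 + 76 = 83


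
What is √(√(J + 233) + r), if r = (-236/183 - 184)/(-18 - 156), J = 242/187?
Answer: √(8667579914 + 478792233*√67711)/90219 ≈ 4.0462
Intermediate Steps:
J = 22/17 (J = 242*(1/187) = 22/17 ≈ 1.2941)
r = 16954/15921 (r = (-236*1/183 - 184)/(-174) = (-236/183 - 184)*(-1/174) = -33908/183*(-1/174) = 16954/15921 ≈ 1.0649)
√(√(J + 233) + r) = √(√(22/17 + 233) + 16954/15921) = √(√(3983/17) + 16954/15921) = √(√67711/17 + 16954/15921) = √(16954/15921 + √67711/17)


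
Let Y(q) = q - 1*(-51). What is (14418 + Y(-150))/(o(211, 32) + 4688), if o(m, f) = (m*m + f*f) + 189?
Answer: 14319/50422 ≈ 0.28398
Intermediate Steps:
Y(q) = 51 + q (Y(q) = q + 51 = 51 + q)
o(m, f) = 189 + f² + m² (o(m, f) = (m² + f²) + 189 = (f² + m²) + 189 = 189 + f² + m²)
(14418 + Y(-150))/(o(211, 32) + 4688) = (14418 + (51 - 150))/((189 + 32² + 211²) + 4688) = (14418 - 99)/((189 + 1024 + 44521) + 4688) = 14319/(45734 + 4688) = 14319/50422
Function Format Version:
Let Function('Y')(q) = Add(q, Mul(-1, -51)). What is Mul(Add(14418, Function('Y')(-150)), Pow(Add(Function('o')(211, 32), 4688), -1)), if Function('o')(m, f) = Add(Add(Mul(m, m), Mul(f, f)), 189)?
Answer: Rational(14319, 50422) ≈ 0.28398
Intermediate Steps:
Function('Y')(q) = Add(51, q) (Function('Y')(q) = Add(q, 51) = Add(51, q))
Function('o')(m, f) = Add(189, Pow(f, 2), Pow(m, 2)) (Function('o')(m, f) = Add(Add(Pow(m, 2), Pow(f, 2)), 189) = Add(Add(Pow(f, 2), Pow(m, 2)), 189) = Add(189, Pow(f, 2), Pow(m, 2)))
Mul(Add(14418, Function('Y')(-150)), Pow(Add(Function('o')(211, 32), 4688), -1)) = Mul(Add(14418, Add(51, -150)), Pow(Add(Add(189, Pow(32, 2), Pow(211, 2)), 4688), -1)) = Mul(Add(14418, -99), Pow(Add(Add(189, 1024, 44521), 4688), -1)) = Mul(14319, Pow(Add(45734, 4688), -1)) = Mul(14319, Pow(50422, -1)) = Mul(14319, Rational(1, 50422)) = Rational(14319, 50422)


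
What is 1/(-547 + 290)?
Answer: -1/257 ≈ -0.0038911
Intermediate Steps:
1/(-547 + 290) = 1/(-257) = -1/257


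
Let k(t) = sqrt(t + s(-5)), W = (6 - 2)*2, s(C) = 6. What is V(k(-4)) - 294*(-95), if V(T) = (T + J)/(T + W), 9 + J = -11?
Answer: 865749/31 + 14*sqrt(2)/31 ≈ 27928.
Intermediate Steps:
W = 8 (W = 4*2 = 8)
k(t) = sqrt(6 + t) (k(t) = sqrt(t + 6) = sqrt(6 + t))
J = -20 (J = -9 - 11 = -20)
V(T) = (-20 + T)/(8 + T) (V(T) = (T - 20)/(T + 8) = (-20 + T)/(8 + T))
V(k(-4)) - 294*(-95) = (-20 + sqrt(6 - 4))/(8 + sqrt(6 - 4)) - 294*(-95) = (-20 + sqrt(2))/(8 + sqrt(2)) + 27930 = 27930 + (-20 + sqrt(2))/(8 + sqrt(2))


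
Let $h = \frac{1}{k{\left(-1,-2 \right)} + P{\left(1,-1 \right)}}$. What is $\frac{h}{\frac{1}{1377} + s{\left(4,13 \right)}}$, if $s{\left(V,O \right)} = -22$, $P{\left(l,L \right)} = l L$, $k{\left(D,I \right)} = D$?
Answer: $\frac{1377}{60586} \approx 0.022728$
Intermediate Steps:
$P{\left(l,L \right)} = L l$
$h = - \frac{1}{2}$ ($h = \frac{1}{-1 - 1} = \frac{1}{-2} = - \frac{1}{2} \approx -0.5$)
$\frac{h}{\frac{1}{1377} + s{\left(4,13 \right)}} = - \frac{1}{2 \left(\frac{1}{1377} - 22\right)} = - \frac{1}{2 \left(- \frac{30293}{1377}\right)} = \left(- \frac{1}{2}\right) \left(- \frac{1377}{30293}\right) = \frac{1377}{60586}$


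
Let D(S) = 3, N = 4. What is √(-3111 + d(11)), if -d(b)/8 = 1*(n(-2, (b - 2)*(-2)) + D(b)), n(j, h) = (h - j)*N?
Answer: I*√2623 ≈ 51.215*I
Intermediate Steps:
n(j, h) = -4*j + 4*h (n(j, h) = (h - j)*4 = -4*j + 4*h)
d(b) = -216 + 64*b (d(b) = -8*((-4*(-2) + 4*((b - 2)*(-2))) + 3) = -8*((8 + 4*((-2 + b)*(-2))) + 3) = -8*((8 + 4*(4 - 2*b)) + 3) = -8*((8 + (16 - 8*b)) + 3) = -8*((24 - 8*b) + 3) = -8*(27 - 8*b) = -216 + 64*b)
√(-3111 + d(11)) = √(-3111 + (-216 + 64*11)) = √(-3111 + (-216 + 704)) = √(-3111 + 488) = √(-2623) = I*√2623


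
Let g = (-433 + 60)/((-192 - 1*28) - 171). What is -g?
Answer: -373/391 ≈ -0.95396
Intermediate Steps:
g = 373/391 (g = -373/((-192 - 28) - 171) = -373/(-220 - 171) = -373/(-391) = -373*(-1/391) = 373/391 ≈ 0.95396)
-g = -1*373/391 = -373/391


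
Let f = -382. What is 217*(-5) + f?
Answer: -1467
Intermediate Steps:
217*(-5) + f = 217*(-5) - 382 = -1085 - 382 = -1467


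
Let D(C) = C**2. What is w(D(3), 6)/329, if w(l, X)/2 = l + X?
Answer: 30/329 ≈ 0.091185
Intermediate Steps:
w(l, X) = 2*X + 2*l (w(l, X) = 2*(l + X) = 2*(X + l) = 2*X + 2*l)
w(D(3), 6)/329 = (2*6 + 2*3**2)/329 = (12 + 2*9)*(1/329) = (12 + 18)*(1/329) = 30*(1/329) = 30/329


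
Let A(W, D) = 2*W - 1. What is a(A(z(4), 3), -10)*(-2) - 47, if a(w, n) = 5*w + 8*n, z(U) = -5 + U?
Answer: 143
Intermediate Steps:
A(W, D) = -1 + 2*W
a(A(z(4), 3), -10)*(-2) - 47 = (5*(-1 + 2*(-5 + 4)) + 8*(-10))*(-2) - 47 = (5*(-1 + 2*(-1)) - 80)*(-2) - 47 = (5*(-1 - 2) - 80)*(-2) - 47 = (5*(-3) - 80)*(-2) - 47 = (-15 - 80)*(-2) - 47 = -95*(-2) - 47 = 190 - 47 = 143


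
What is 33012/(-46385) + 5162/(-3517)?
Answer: -355542574/163136045 ≈ -2.1794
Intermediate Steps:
33012/(-46385) + 5162/(-3517) = 33012*(-1/46385) + 5162*(-1/3517) = -33012/46385 - 5162/3517 = -355542574/163136045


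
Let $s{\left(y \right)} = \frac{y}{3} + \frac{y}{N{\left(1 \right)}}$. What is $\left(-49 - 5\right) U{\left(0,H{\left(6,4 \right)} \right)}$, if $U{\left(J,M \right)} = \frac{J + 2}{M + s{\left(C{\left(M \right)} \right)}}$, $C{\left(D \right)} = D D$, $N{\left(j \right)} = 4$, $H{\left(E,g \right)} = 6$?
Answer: $-4$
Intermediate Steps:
$C{\left(D \right)} = D^{2}$
$s{\left(y \right)} = \frac{7 y}{12}$ ($s{\left(y \right)} = \frac{y}{3} + \frac{y}{4} = \frac{7 y}{12}$)
$U{\left(J,M \right)} = \frac{2 + J}{M + \frac{7 M^{2}}{12}}$ ($U{\left(J,M \right)} = \frac{J + 2}{M + \frac{7 M^{2}}{12}} = \frac{2 + J}{M + \frac{7 M^{2}}{12}}$)
$\left(-49 - 5\right) U{\left(0,H{\left(6,4 \right)} \right)} = \left(-49 - 5\right) \frac{12 \left(2 + 0\right)}{6 \left(12 + 7 \cdot 6\right)} = - 54 \cdot 12 \cdot \frac{1}{6} \frac{1}{12 + 42} \cdot 2 = - 54 \cdot 12 \cdot \frac{1}{6} \cdot \frac{1}{54} \cdot 2 = \left(-54\right) \frac{2}{27} = -4$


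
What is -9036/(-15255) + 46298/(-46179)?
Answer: -1529114/3727305 ≈ -0.41025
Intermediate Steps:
-9036/(-15255) + 46298/(-46179) = -9036*(-1/15255) + 46298*(-1/46179) = 1004/1695 - 6614/6597 = -1529114/3727305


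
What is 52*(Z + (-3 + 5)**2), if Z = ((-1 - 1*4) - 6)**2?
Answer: 6500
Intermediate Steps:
Z = 121 (Z = ((-1 - 4) - 6)**2 = (-5 - 6)**2 = (-11)**2 = 121)
52*(Z + (-3 + 5)**2) = 52*(121 + (-3 + 5)**2) = 52*(121 + 2**2) = 52*(121 + 4) = 52*125 = 6500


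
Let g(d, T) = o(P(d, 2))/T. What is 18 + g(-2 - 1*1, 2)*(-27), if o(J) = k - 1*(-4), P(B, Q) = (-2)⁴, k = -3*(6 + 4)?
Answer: 369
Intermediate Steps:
k = -30 (k = -3*10 = -30)
P(B, Q) = 16
o(J) = -26 (o(J) = -30 - 1*(-4) = -30 + 4 = -26)
g(d, T) = -26/T
18 + g(-2 - 1*1, 2)*(-27) = 18 - 26/2*(-27) = 18 - 26*½*(-27) = 18 - 13*(-27) = 18 + 351 = 369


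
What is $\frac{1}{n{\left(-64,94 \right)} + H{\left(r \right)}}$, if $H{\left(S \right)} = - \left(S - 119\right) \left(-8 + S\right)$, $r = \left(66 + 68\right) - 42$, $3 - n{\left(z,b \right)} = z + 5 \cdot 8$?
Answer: $\frac{1}{2295} \approx 0.00043573$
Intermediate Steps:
$n{\left(z,b \right)} = -37 - z$ ($n{\left(z,b \right)} = 3 - \left(z + 5 \cdot 8\right) = 3 - \left(z + 40\right) = 3 - \left(40 + z\right) = -37 - z$)
$r = 92$ ($r = 134 - 42 = 92$)
$H{\left(S \right)} = - \left(-119 + S\right) \left(-8 + S\right)$
$\frac{1}{n{\left(-64,94 \right)} + H{\left(r \right)}} = \frac{1}{\left(-37 - -64\right) - -2268} = \frac{1}{\left(-37 + 64\right) - -2268} = \frac{1}{27 - -2268} = \frac{1}{27 + 2268} = \frac{1}{2295}$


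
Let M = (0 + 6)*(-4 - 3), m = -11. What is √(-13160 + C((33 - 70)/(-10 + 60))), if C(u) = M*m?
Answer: I*√12698 ≈ 112.69*I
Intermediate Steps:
M = -42 (M = 6*(-7) = -42)
C(u) = 462 (C(u) = -42*(-11) = 462)
√(-13160 + C((33 - 70)/(-10 + 60))) = √(-13160 + 462) = √(-12698) = I*√12698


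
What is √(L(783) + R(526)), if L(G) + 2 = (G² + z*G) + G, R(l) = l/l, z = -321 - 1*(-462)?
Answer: √724274 ≈ 851.04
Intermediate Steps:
z = 141 (z = -321 + 462 = 141)
R(l) = 1
L(G) = -2 + G² + 142*G (L(G) = -2 + ((G² + 141*G) + G) = -2 + (G² + 142*G) = -2 + G² + 142*G)
√(L(783) + R(526)) = √((-2 + 783² + 142*783) + 1) = √((-2 + 613089 + 111186) + 1) = √(724273 + 1) = √724274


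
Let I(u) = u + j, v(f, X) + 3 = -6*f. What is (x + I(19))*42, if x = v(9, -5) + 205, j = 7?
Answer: 7308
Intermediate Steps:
v(f, X) = -3 - 6*f
I(u) = 7 + u (I(u) = u + 7 = 7 + u)
x = 148 (x = (-3 - 6*9) + 205 = (-3 - 54) + 205 = -57 + 205 = 148)
(x + I(19))*42 = (148 + (7 + 19))*42 = (148 + 26)*42 = 174*42 = 7308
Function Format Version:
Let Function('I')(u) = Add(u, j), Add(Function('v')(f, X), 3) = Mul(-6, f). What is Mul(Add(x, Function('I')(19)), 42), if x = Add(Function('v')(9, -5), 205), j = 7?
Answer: 7308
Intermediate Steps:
Function('v')(f, X) = Add(-3, Mul(-6, f))
Function('I')(u) = Add(7, u) (Function('I')(u) = Add(u, 7) = Add(7, u))
x = 148 (x = Add(Add(-3, Mul(-6, 9)), 205) = Add(Add(-3, -54), 205) = Add(-57, 205) = 148)
Mul(Add(x, Function('I')(19)), 42) = Mul(Add(148, Add(7, 19)), 42) = Mul(Add(148, 26), 42) = Mul(174, 42) = 7308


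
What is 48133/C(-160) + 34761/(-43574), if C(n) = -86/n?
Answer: 167786292637/1873682 ≈ 89549.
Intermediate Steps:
48133/C(-160) + 34761/(-43574) = 48133/((-86/(-160))) + 34761/(-43574) = 48133/((-86*(-1/160))) + 34761*(-1/43574) = 48133/(43/80) - 34761/43574 = 48133*(80/43) - 34761/43574 = 3850640/43 - 34761/43574 = 167786292637/1873682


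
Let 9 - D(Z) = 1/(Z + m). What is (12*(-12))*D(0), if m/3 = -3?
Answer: -1312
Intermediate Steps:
m = -9 (m = 3*(-3) = -9)
D(Z) = 9 - 1/(-9 + Z) (D(Z) = 9 - 1/(Z - 9) = 9 - 1/(-9 + Z))
(12*(-12))*D(0) = (12*(-12))*((-82 + 9*0)/(-9 + 0)) = -144*(-82 + 0)/(-9) = -(-16)*(-82) = -144*82/9 = -1312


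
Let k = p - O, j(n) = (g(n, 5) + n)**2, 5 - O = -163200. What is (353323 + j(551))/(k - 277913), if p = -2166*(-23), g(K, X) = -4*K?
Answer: -59341/7525 ≈ -7.8858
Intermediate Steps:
O = 163205 (O = 5 - 1*(-163200) = 5 + 163200 = 163205)
p = 49818
j(n) = 9*n**2 (j(n) = (-4*n + n)**2 = (-3*n)**2 = 9*n**2)
k = -113387 (k = 49818 - 1*163205 = 49818 - 163205 = -113387)
(353323 + j(551))/(k - 277913) = (353323 + 9*551**2)/(-113387 - 277913) = (353323 + 9*303601)/(-391300) = (353323 + 2732409)*(-1/391300) = 3085732*(-1/391300) = -59341/7525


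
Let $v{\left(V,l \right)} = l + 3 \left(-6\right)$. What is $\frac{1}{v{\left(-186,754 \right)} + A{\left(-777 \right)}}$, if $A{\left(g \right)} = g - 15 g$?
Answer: $\frac{1}{11614} \approx 8.6103 \cdot 10^{-5}$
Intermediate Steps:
$v{\left(V,l \right)} = -18 + l$ ($v{\left(V,l \right)} = l - 18 = -18 + l$)
$A{\left(g \right)} = - 14 g$
$\frac{1}{v{\left(-186,754 \right)} + A{\left(-777 \right)}} = \frac{1}{\left(-18 + 754\right) - -10878} = \frac{1}{736 + 10878} = \frac{1}{11614}$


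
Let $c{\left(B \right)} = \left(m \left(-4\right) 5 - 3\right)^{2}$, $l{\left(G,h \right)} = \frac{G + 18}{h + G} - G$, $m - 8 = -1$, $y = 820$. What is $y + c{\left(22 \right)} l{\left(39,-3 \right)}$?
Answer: $- \frac{9171761}{12} \approx -7.6431 \cdot 10^{5}$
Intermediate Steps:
$m = 7$ ($m = 8 - 1 = 7$)
$l{\left(G,h \right)} = - G + \frac{18 + G}{G + h}$ ($l{\left(G,h \right)} = \frac{18 + G}{G + h} - G = - G + \frac{18 + G}{G + h}$)
$c{\left(B \right)} = 20449$ ($c{\left(B \right)} = \left(7 \left(-4\right) 5 - 3\right)^{2} = \left(\left(-28\right) 5 - 3\right)^{2} = \left(-140 - 3\right)^{2} = \left(-143\right)^{2} = 20449$)
$y + c{\left(22 \right)} l{\left(39,-3 \right)} = 820 + 20449 \frac{18 + 39 - 39^{2} - 39 \left(-3\right)}{39 - 3} = 820 + 20449 \frac{18 + 39 - 1521 + 117}{36} = 820 + 20449 \cdot \frac{1}{36} \left(-1347\right) = 820 + 20449 \left(- \frac{449}{12}\right) = 820 - \frac{9181601}{12} = - \frac{9171761}{12}$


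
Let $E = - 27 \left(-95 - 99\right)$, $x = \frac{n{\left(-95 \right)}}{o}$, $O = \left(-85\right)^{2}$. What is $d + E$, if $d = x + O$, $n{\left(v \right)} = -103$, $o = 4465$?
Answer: $\frac{55647192}{4465} \approx 12463.0$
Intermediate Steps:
$O = 7225$
$x = - \frac{103}{4465} \approx -0.023068$
$E = 5238$ ($E = \left(-27\right) \left(-194\right) = 5238$)
$d = \frac{32259522}{4465}$ ($d = - \frac{103}{4465} + 7225 = \frac{32259522}{4465} \approx 7225.0$)
$d + E = \frac{32259522}{4465} + 5238 = \frac{55647192}{4465}$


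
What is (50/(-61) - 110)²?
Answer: 45697600/3721 ≈ 12281.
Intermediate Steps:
(50/(-61) - 110)² = (50*(-1/61) - 110)² = (-50/61 - 110)² = (-6760/61)² = 45697600/3721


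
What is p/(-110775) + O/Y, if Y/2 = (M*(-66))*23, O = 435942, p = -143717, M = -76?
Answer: 84319007/26459400 ≈ 3.1867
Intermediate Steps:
Y = 230736 (Y = 2*(-76*(-66)*23) = 2*(5016*23) = 2*115368 = 230736)
p/(-110775) + O/Y = -143717/(-110775) + 435942/230736 = -143717*(-1/110775) + 435942*(1/230736) = 20531/15825 + 3159/1672 = 84319007/26459400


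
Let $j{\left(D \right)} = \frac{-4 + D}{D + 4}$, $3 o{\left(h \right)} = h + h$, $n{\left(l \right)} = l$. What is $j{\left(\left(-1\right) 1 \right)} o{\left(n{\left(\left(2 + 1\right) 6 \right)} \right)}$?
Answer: $-20$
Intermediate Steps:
$o{\left(h \right)} = \frac{2 h}{3}$ ($o{\left(h \right)} = \frac{h + h}{3} = \frac{2 h}{3}$)
$j{\left(D \right)} = \frac{-4 + D}{4 + D}$
$j{\left(\left(-1\right) 1 \right)} o{\left(n{\left(\left(2 + 1\right) 6 \right)} \right)} = \frac{-4 - 1}{4 - 1} \frac{2 \left(2 + 1\right) 6}{3} = \frac{-4 - 1}{4 - 1} \frac{2 \cdot 3 \cdot 6}{3} = \frac{1}{3} \left(-5\right) \frac{2}{3} \cdot 18 = \frac{1}{3} \left(-5\right) 12 = \left(- \frac{5}{3}\right) 12 = -20$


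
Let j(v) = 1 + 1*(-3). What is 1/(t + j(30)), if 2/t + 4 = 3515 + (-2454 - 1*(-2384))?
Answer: -3441/6880 ≈ -0.50014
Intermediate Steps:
j(v) = -2 (j(v) = 1 - 3 = -2)
t = 2/3441 (t = 2/(-4 + (3515 + (-2454 - 1*(-2384)))) = 2/(-4 + (3515 + (-2454 + 2384))) = 2/(-4 + (3515 - 70)) = 2/(-4 + 3445) = 2/3441 ≈ 0.00058123)
1/(t + j(30)) = 1/(2/3441 - 2) = 1/(-6880/3441) = -3441/6880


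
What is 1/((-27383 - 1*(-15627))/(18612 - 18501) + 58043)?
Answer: 111/6431017 ≈ 1.7260e-5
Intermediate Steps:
1/((-27383 - 1*(-15627))/(18612 - 18501) + 58043) = 1/((-27383 + 15627)/111 + 58043) = 1/(-11756*1/111 + 58043) = 1/(-11756/111 + 58043) = 1/(6431017/111) = 111/6431017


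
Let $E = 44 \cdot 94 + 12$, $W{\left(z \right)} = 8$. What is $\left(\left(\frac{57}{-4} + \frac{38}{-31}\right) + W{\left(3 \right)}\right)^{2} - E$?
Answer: $- \frac{62920319}{15376} \approx -4092.1$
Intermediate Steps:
$E = 4148$ ($E = 4136 + 12 = 4148$)
$\left(\left(\frac{57}{-4} + \frac{38}{-31}\right) + W{\left(3 \right)}\right)^{2} - E = \left(\left(\frac{57}{-4} + \frac{38}{-31}\right) + 8\right)^{2} - 4148 = \left(\left(57 \left(- \frac{1}{4}\right) + 38 \left(- \frac{1}{31}\right)\right) + 8\right)^{2} - 4148 = \left(\left(- \frac{57}{4} - \frac{38}{31}\right) + 8\right)^{2} - 4148 = \left(- \frac{1919}{124} + 8\right)^{2} - 4148 = \left(- \frac{927}{124}\right)^{2} - 4148 = \frac{859329}{15376} - 4148 = - \frac{62920319}{15376}$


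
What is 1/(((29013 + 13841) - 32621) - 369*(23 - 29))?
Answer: 1/12447 ≈ 8.0341e-5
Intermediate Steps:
1/(((29013 + 13841) - 32621) - 369*(23 - 29)) = 1/((42854 - 32621) - 369*(-6)) = 1/(10233 + 2214) = 1/12447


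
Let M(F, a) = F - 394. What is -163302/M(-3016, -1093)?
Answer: 81651/1705 ≈ 47.889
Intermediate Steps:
M(F, a) = -394 + F
-163302/M(-3016, -1093) = -163302/(-394 - 3016) = -163302/(-3410) = -163302*(-1/3410) = 81651/1705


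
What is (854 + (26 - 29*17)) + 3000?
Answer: 3387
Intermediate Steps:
(854 + (26 - 29*17)) + 3000 = (854 + (26 - 493)) + 3000 = (854 - 467) + 3000 = 387 + 3000 = 3387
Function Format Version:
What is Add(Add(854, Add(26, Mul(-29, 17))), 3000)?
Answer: 3387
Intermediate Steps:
Add(Add(854, Add(26, Mul(-29, 17))), 3000) = Add(Add(854, Add(26, -493)), 3000) = Add(Add(854, -467), 3000) = Add(387, 3000) = 3387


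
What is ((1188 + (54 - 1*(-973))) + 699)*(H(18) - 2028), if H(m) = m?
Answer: -5857140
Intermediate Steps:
((1188 + (54 - 1*(-973))) + 699)*(H(18) - 2028) = ((1188 + (54 - 1*(-973))) + 699)*(18 - 2028) = ((1188 + (54 + 973)) + 699)*(-2010) = ((1188 + 1027) + 699)*(-2010) = (2215 + 699)*(-2010) = 2914*(-2010) = -5857140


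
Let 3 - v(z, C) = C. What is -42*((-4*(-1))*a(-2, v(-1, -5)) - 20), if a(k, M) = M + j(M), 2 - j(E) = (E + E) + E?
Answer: 3192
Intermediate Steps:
j(E) = 2 - 3*E (j(E) = 2 - ((E + E) + E) = 2 - (2*E + E) = 2 - 3*E)
v(z, C) = 3 - C
a(k, M) = 2 - 2*M (a(k, M) = M + (2 - 3*M) = 2 - 2*M)
-42*((-4*(-1))*a(-2, v(-1, -5)) - 20) = -42*((-4*(-1))*(2 - 2*(3 - 1*(-5))) - 20) = -42*(4*(2 - 2*(3 + 5)) - 20) = -42*(4*(2 - 2*8) - 20) = -42*(4*(2 - 16) - 20) = -42*(4*(-14) - 20) = -42*(-56 - 20) = -42*(-76) = 3192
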